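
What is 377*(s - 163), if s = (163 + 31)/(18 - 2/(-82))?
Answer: -42413631/739 ≈ -57393.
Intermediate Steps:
s = 7954/739 (s = 194/(18 - 2*(-1/82)) = 194/(18 + 1/41) = 194/(739/41) = 194*(41/739) = 7954/739 ≈ 10.763)
377*(s - 163) = 377*(7954/739 - 163) = 377*(-112503/739) = -42413631/739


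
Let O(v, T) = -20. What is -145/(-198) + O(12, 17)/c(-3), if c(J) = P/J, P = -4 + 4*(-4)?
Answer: -449/198 ≈ -2.2677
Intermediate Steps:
P = -20 (P = -4 - 16 = -20)
c(J) = -20/J
-145/(-198) + O(12, 17)/c(-3) = -145/(-198) - 20/((-20/(-3))) = -145*(-1/198) - 20/((-20*(-1/3))) = 145/198 - 20/20/3 = 145/198 - 20*3/20 = 145/198 - 3 = -449/198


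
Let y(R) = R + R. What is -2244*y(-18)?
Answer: 80784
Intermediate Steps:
y(R) = 2*R
-2244*y(-18) = -4488*(-18) = -2244*(-36) = 80784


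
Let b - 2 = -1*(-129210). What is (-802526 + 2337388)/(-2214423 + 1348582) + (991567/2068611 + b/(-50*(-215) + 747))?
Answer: 204797370035810417/20592141229135947 ≈ 9.9454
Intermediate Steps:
b = 129212 (b = 2 - 1*(-129210) = 2 + 129210 = 129212)
(-802526 + 2337388)/(-2214423 + 1348582) + (991567/2068611 + b/(-50*(-215) + 747)) = (-802526 + 2337388)/(-2214423 + 1348582) + (991567/2068611 + 129212/(-50*(-215) + 747)) = 1534862/(-865841) + (991567*(1/2068611) + 129212/(10750 + 747)) = 1534862*(-1/865841) + (991567/2068611 + 129212/11497) = -1534862/865841 + (991567/2068611 + 129212*(1/11497)) = -1534862/865841 + (991567/2068611 + 129212/11497) = -1534862/865841 + 278689410331/23782820667 = 204797370035810417/20592141229135947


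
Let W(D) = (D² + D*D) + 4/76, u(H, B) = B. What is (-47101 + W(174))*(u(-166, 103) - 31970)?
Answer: -8144249190/19 ≈ -4.2864e+8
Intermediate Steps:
W(D) = 1/19 + 2*D² (W(D) = (D² + D²) + 4*(1/76) = 2*D² + 1/19 = 1/19 + 2*D²)
(-47101 + W(174))*(u(-166, 103) - 31970) = (-47101 + (1/19 + 2*174²))*(103 - 31970) = (-47101 + (1/19 + 2*30276))*(-31867) = (-47101 + (1/19 + 60552))*(-31867) = (-47101 + 1150489/19)*(-31867) = (255570/19)*(-31867) = -8144249190/19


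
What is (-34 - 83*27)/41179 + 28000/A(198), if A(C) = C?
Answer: 576280775/4076721 ≈ 141.36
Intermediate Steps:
(-34 - 83*27)/41179 + 28000/A(198) = (-34 - 83*27)/41179 + 28000/198 = (-34 - 2241)*(1/41179) + 28000*(1/198) = -2275*1/41179 + 14000/99 = -2275/41179 + 14000/99 = 576280775/4076721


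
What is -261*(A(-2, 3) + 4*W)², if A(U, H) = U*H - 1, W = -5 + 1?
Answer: -138069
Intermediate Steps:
W = -4
A(U, H) = -1 + H*U (A(U, H) = H*U - 1 = -1 + H*U)
-261*(A(-2, 3) + 4*W)² = -261*((-1 + 3*(-2)) + 4*(-4))² = -261*((-1 - 6) - 16)² = -261*(-7 - 16)² = -261*(-23)² = -261*529 = -138069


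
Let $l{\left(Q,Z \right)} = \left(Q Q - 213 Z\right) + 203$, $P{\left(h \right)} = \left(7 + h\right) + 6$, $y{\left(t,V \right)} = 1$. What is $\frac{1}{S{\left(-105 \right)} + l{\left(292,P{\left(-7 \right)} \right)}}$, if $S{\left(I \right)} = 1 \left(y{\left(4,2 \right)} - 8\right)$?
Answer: $\frac{1}{84182} \approx 1.1879 \cdot 10^{-5}$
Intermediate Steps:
$P{\left(h \right)} = 13 + h$
$l{\left(Q,Z \right)} = 203 + Q^{2} - 213 Z$ ($l{\left(Q,Z \right)} = \left(Q^{2} - 213 Z\right) + 203 = 203 + Q^{2} - 213 Z$)
$S{\left(I \right)} = -7$ ($S{\left(I \right)} = 1 \left(1 - 8\right) = 1 \left(-7\right) = -7$)
$\frac{1}{S{\left(-105 \right)} + l{\left(292,P{\left(-7 \right)} \right)}} = \frac{1}{-7 + \left(203 + 292^{2} - 213 \left(13 - 7\right)\right)} = \frac{1}{-7 + \left(203 + 85264 - 1278\right)} = \frac{1}{-7 + 84189} = \frac{1}{84182}$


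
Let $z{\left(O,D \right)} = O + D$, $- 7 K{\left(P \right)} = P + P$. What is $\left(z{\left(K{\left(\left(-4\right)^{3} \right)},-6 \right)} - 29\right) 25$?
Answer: $- \frac{2925}{7} \approx -417.86$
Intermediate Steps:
$K{\left(P \right)} = - \frac{2 P}{7}$ ($K{\left(P \right)} = - \frac{P + P}{7} = - \frac{2 P}{7}$)
$z{\left(O,D \right)} = D + O$
$\left(z{\left(K{\left(\left(-4\right)^{3} \right)},-6 \right)} - 29\right) 25 = \left(\left(-6 - \frac{2 \left(-4\right)^{3}}{7}\right) - 29\right) 25 = \left(\left(-6 - - \frac{128}{7}\right) - 29\right) 25 = \left(\left(-6 + \frac{128}{7}\right) - 29\right) 25 = \left(\frac{86}{7} - 29\right) 25 = \left(- \frac{117}{7}\right) 25 = - \frac{2925}{7}$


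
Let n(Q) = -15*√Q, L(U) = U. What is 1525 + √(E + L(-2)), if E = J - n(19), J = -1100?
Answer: 1525 + √(-1102 + 15*√19) ≈ 1525.0 + 32.197*I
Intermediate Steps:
E = -1100 + 15*√19 (E = -1100 - (-15)*√19 = -1100 + 15*√19 ≈ -1034.6)
1525 + √(E + L(-2)) = 1525 + √((-1100 + 15*√19) - 2) = 1525 + √(-1102 + 15*√19)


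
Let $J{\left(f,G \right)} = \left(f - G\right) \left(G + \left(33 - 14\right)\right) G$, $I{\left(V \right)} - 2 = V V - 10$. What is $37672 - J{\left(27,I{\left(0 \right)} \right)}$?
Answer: $40752$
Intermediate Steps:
$I{\left(V \right)} = -8 + V^{2}$ ($I{\left(V \right)} = 2 + \left(V V - 10\right) = 2 + \left(V^{2} - 10\right) = 2 + \left(-10 + V^{2}\right) = -8 + V^{2}$)
$J{\left(f,G \right)} = G \left(19 + G\right) \left(f - G\right)$ ($J{\left(f,G \right)} = \left(f - G\right) \left(G + 19\right) G = \left(f - G\right) \left(19 + G\right) G = \left(19 + G\right) \left(f - G\right) G = G \left(19 + G\right) \left(f - G\right)$)
$37672 - J{\left(27,I{\left(0 \right)} \right)} = 37672 - \left(-8 + 0^{2}\right) \left(- \left(-8 + 0^{2}\right)^{2} - 19 \left(-8 + 0^{2}\right) + 19 \cdot 27 + \left(-8 + 0^{2}\right) 27\right) = 37672 - \left(-8 + 0\right) \left(- \left(-8 + 0\right)^{2} - 19 \left(-8 + 0\right) + 513 + \left(-8 + 0\right) 27\right) = 37672 - - 8 \left(- \left(-8\right)^{2} - -152 + 513 - 216\right) = 37672 - - 8 \left(\left(-1\right) 64 + 152 + 513 - 216\right) = 37672 - - 8 \left(-64 + 152 + 513 - 216\right) = 37672 - \left(-8\right) 385 = 37672 - -3080 = 37672 + 3080 = 40752$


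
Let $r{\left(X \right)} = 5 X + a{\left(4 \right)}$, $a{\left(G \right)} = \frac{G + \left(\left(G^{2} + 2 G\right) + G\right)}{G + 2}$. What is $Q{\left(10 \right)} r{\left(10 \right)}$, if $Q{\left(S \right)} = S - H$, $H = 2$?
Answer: $\frac{1328}{3} \approx 442.67$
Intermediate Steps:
$a{\left(G \right)} = \frac{G^{2} + 4 G}{2 + G}$ ($a{\left(G \right)} = \frac{G + \left(G^{2} + 3 G\right)}{2 + G} = \frac{G^{2} + 4 G}{2 + G}$)
$Q{\left(S \right)} = -2 + S$ ($Q{\left(S \right)} = S - 2 = -2 + S$)
$r{\left(X \right)} = \frac{16}{3} + 5 X$ ($r{\left(X \right)} = 5 X + \frac{4 \left(4 + 4\right)}{2 + 4} = 5 X + 4 \cdot \frac{1}{6} \cdot 8 = 5 X + \frac{16}{3} = \frac{16}{3} + 5 X$)
$Q{\left(10 \right)} r{\left(10 \right)} = \left(-2 + 10\right) \left(\frac{16}{3} + 5 \cdot 10\right) = 8 \left(\frac{16}{3} + 50\right) = 8 \cdot \frac{166}{3} = \frac{1328}{3}$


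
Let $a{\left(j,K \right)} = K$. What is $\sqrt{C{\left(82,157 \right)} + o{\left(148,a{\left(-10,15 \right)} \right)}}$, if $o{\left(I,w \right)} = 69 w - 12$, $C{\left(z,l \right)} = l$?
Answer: $2 \sqrt{295} \approx 34.351$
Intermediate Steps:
$o{\left(I,w \right)} = -12 + 69 w$
$\sqrt{C{\left(82,157 \right)} + o{\left(148,a{\left(-10,15 \right)} \right)}} = \sqrt{157 + \left(-12 + 69 \cdot 15\right)} = \sqrt{157 + \left(-12 + 1035\right)} = \sqrt{157 + 1023} = \sqrt{1180} = 2 \sqrt{295}$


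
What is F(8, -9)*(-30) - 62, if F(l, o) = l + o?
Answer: -32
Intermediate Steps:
F(8, -9)*(-30) - 62 = (8 - 9)*(-30) - 62 = -1*(-30) - 62 = 30 - 62 = -32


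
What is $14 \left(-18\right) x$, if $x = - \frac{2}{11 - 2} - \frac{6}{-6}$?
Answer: $-196$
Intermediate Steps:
$x = \frac{7}{9}$ ($x = - \frac{2}{11 - 2} - -1 = - \frac{2}{9} + 1 = \frac{7}{9} \approx 0.77778$)
$14 \left(-18\right) x = 14 \left(-18\right) \frac{7}{9} = \left(-252\right) \frac{7}{9} = -196$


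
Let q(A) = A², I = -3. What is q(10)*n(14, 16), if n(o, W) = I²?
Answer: 900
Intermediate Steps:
n(o, W) = 9 (n(o, W) = (-3)² = 9)
q(10)*n(14, 16) = 10²*9 = 100*9 = 900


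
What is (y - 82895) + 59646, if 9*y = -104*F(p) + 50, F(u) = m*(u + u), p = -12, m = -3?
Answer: -216679/9 ≈ -24075.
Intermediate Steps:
F(u) = -6*u (F(u) = -3*(u + u) = -6*u)
y = -7438/9 (y = (-(-624)*(-12) + 50)/9 = (-104*72 + 50)/9 = (-7488 + 50)/9 = (⅑)*(-7438) = -7438/9 ≈ -826.44)
(y - 82895) + 59646 = (-7438/9 - 82895) + 59646 = -753493/9 + 59646 = -216679/9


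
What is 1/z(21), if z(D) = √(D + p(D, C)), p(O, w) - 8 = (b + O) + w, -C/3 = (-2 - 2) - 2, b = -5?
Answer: √7/21 ≈ 0.12599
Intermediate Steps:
C = 18 (C = -3*((-2 - 2) - 2) = -3*(-4 - 2) = -3*(-6) = 18)
p(O, w) = 3 + O + w (p(O, w) = 8 + ((-5 + O) + w) = 8 + (-5 + O + w) = 3 + O + w)
z(D) = √(21 + 2*D) (z(D) = √(D + (3 + D + 18)) = √(D + (21 + D)) = √(21 + 2*D))
1/z(21) = 1/(√(21 + 2*21)) = 1/(√(21 + 42)) = 1/(√63) = 1/(3*√7) = √7/21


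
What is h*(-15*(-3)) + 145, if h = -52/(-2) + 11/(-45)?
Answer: 1304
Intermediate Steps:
h = 1159/45 (h = -52*(-1/2) + 11*(-1/45) = 26 - 11/45 = 1159/45 ≈ 25.756)
h*(-15*(-3)) + 145 = 1159*(-15*(-3))/45 + 145 = (1159/45)*45 + 145 = 1159 + 145 = 1304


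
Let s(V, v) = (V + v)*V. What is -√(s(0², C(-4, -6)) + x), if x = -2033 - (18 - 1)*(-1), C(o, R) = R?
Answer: -12*I*√14 ≈ -44.9*I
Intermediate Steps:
s(V, v) = V*(V + v)
x = -2016 (x = -2033 - 17*(-1) = -2033 - 1*(-17) = -2033 + 17 = -2016)
-√(s(0², C(-4, -6)) + x) = -√(0²*(0² - 6) - 2016) = -√(0*(0 - 6) - 2016) = -√(0*(-6) - 2016) = -√(0 - 2016) = -√(-2016) = -12*I*√14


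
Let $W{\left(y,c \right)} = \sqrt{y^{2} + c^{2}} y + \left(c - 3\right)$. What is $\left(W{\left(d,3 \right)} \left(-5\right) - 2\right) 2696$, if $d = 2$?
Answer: $-5392 - 26960 \sqrt{13} \approx -1.026 \cdot 10^{5}$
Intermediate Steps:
$W{\left(y,c \right)} = -3 + c + y \sqrt{c^{2} + y^{2}}$ ($W{\left(y,c \right)} = \sqrt{c^{2} + y^{2}} y + \left(c - 3\right) = y \sqrt{c^{2} + y^{2}} + \left(-3 + c\right) = -3 + c + y \sqrt{c^{2} + y^{2}}$)
$\left(W{\left(d,3 \right)} \left(-5\right) - 2\right) 2696 = \left(\left(-3 + 3 + 2 \sqrt{3^{2} + 2^{2}}\right) \left(-5\right) - 2\right) 2696 = \left(\left(-3 + 3 + 2 \sqrt{9 + 4}\right) \left(-5\right) - 2\right) 2696 = \left(\left(-3 + 3 + 2 \sqrt{13}\right) \left(-5\right) - 2\right) 2696 = \left(2 \sqrt{13} \left(-5\right) - 2\right) 2696 = \left(- 10 \sqrt{13} - 2\right) 2696 = \left(-2 - 10 \sqrt{13}\right) 2696 = -5392 - 26960 \sqrt{13}$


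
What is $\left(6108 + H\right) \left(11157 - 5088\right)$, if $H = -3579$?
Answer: $15348501$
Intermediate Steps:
$\left(6108 + H\right) \left(11157 - 5088\right) = \left(6108 - 3579\right) \left(11157 - 5088\right) = 2529 \cdot 6069 = 15348501$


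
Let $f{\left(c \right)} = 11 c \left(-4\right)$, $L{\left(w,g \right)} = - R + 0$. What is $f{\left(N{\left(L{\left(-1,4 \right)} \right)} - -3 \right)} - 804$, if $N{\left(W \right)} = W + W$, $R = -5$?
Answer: $-1376$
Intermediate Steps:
$L{\left(w,g \right)} = 5$ ($L{\left(w,g \right)} = \left(-1\right) \left(-5\right) + 0 = 5 + 0 = 5$)
$N{\left(W \right)} = 2 W$
$f{\left(c \right)} = - 44 c$
$f{\left(N{\left(L{\left(-1,4 \right)} \right)} - -3 \right)} - 804 = - 44 \left(2 \cdot 5 - -3\right) - 804 = - 44 \left(10 + 3\right) - 804 = \left(-44\right) 13 - 804 = -572 - 804 = -1376$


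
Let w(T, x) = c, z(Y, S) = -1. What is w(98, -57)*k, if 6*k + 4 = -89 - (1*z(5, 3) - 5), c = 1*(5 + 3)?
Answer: -116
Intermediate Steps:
c = 8 (c = 1*8 = 8)
w(T, x) = 8
k = -29/2 (k = -⅔ + (-89 - (1*(-1) - 5))/6 = -⅔ + (-89 - (-1 - 5))/6 = -⅔ + (-89 - 1*(-6))/6 = -⅔ + (-89 + 6)/6 = -⅔ + (⅙)*(-83) = -⅔ - 83/6 = -29/2 ≈ -14.500)
w(98, -57)*k = 8*(-29/2) = -116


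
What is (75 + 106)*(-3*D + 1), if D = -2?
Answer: 1267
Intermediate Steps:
(75 + 106)*(-3*D + 1) = (75 + 106)*(-3*(-2) + 1) = 181*(6 + 1) = 181*7 = 1267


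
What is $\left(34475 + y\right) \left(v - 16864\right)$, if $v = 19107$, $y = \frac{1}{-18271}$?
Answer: $\frac{1412849379932}{18271} \approx 7.7327 \cdot 10^{7}$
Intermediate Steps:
$y = - \frac{1}{18271} \approx -5.4732 \cdot 10^{-5}$
$\left(34475 + y\right) \left(v - 16864\right) = \left(34475 - \frac{1}{18271}\right) \left(19107 - 16864\right) = \frac{629892724}{18271} \cdot 2243 = \frac{1412849379932}{18271}$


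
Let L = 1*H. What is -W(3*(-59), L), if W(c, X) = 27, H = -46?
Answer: -27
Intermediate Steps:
L = -46 (L = 1*(-46) = -46)
-W(3*(-59), L) = -1*27 = -27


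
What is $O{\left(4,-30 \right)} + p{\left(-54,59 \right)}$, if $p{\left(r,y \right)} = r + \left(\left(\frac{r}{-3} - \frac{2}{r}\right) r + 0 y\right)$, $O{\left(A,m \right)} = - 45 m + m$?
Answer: $292$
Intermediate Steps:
$O{\left(A,m \right)} = - 44 m$
$p{\left(r,y \right)} = r + r \left(- \frac{2}{r} - \frac{r}{3}\right)$ ($p{\left(r,y \right)} = r + \left(\left(r \left(- \frac{1}{3}\right) - \frac{2}{r}\right) r + 0\right) = r + \left(\left(- \frac{r}{3} - \frac{2}{r}\right) r + 0\right) = r + \left(\left(- \frac{2}{r} - \frac{r}{3}\right) r + 0\right) = r + \left(r \left(- \frac{2}{r} - \frac{r}{3}\right) + 0\right) = r + r \left(- \frac{2}{r} - \frac{r}{3}\right)$)
$O{\left(4,-30 \right)} + p{\left(-54,59 \right)} = \left(-44\right) \left(-30\right) - \left(56 + 972\right) = 1320 - 1028 = 292$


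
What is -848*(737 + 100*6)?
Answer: -1133776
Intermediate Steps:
-848*(737 + 100*6) = -848*(737 + 600) = -848*1337 = -1133776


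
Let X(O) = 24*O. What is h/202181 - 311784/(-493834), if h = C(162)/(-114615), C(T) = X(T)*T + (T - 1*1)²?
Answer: 328392685937861/520163776895805 ≈ 0.63133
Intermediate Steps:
C(T) = (-1 + T)² + 24*T² (C(T) = (24*T)*T + (T - 1*1)² = 24*T² + (T - 1)² = 24*T² + (-1 + T)² = (-1 + T)² + 24*T²)
h = -655777/114615 (h = ((-1 + 162)² + 24*162²)/(-114615) = (161² + 24*26244)*(-1/114615) = (25921 + 629856)*(-1/114615) = 655777*(-1/114615) = -655777/114615 ≈ -5.7216)
h/202181 - 311784/(-493834) = -655777/114615/202181 - 311784/(-493834) = -655777/114615*1/202181 - 311784*(-1/493834) = -655777/23172975315 + 14172/22447 = 328392685937861/520163776895805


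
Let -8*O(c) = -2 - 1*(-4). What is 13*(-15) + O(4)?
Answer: -781/4 ≈ -195.25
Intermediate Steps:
O(c) = -1/4 (O(c) = -(-2 - 1*(-4))/8 = -(-2 + 4)/8 = -1/8*2 = -1/4)
13*(-15) + O(4) = 13*(-15) - 1/4 = -195 - 1/4 = -781/4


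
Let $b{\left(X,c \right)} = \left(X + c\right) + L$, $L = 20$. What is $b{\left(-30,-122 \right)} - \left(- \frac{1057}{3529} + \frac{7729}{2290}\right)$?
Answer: $- \frac{1091601231}{8081410} \approx -135.08$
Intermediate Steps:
$b{\left(X,c \right)} = 20 + X + c$ ($b{\left(X,c \right)} = \left(X + c\right) + 20 = 20 + X + c$)
$b{\left(-30,-122 \right)} - \left(- \frac{1057}{3529} + \frac{7729}{2290}\right) = \left(20 - 30 - 122\right) - \left(- \frac{1057}{3529} + \frac{7729}{2290}\right) = -132 - \frac{24855111}{8081410} = - \frac{1091601231}{8081410}$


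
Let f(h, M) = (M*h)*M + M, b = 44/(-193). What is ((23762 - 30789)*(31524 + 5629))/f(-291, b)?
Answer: 9724750305619/571868 ≈ 1.7005e+7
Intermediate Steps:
b = -44/193 (b = 44*(-1/193) = -44/193 ≈ -0.22798)
f(h, M) = M + h*M**2 (f(h, M) = h*M**2 + M = M + h*M**2)
((23762 - 30789)*(31524 + 5629))/f(-291, b) = ((23762 - 30789)*(31524 + 5629))/((-44*(1 - 44/193*(-291))/193)) = (-7027*37153)/((-44*(1 + 12804/193)/193)) = -261074131/((-44/193*12997/193)) = -261074131/(-571868/37249) = -261074131*(-37249/571868) = 9724750305619/571868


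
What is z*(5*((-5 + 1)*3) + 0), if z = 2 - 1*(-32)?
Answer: -2040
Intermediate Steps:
z = 34 (z = 2 + 32 = 34)
z*(5*((-5 + 1)*3) + 0) = 34*(5*((-5 + 1)*3) + 0) = 34*(5*(-4*3) + 0) = 34*(5*(-12) + 0) = 34*(-60 + 0) = 34*(-60) = -2040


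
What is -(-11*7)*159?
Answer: 12243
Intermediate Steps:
-(-11*7)*159 = -(-77)*159 = -1*(-12243) = 12243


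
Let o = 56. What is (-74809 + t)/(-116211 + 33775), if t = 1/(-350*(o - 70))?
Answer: 366564099/403936400 ≈ 0.90748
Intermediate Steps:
t = 1/4900 (t = 1/(-350*(56 - 70)) = 1/(-350*(-14)) = 1/4900 ≈ 0.00020408)
(-74809 + t)/(-116211 + 33775) = (-74809 + 1/4900)/(-116211 + 33775) = -366564099/4900/(-82436) = -366564099/4900*(-1/82436) = 366564099/403936400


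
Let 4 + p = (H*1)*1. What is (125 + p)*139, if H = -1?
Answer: 16680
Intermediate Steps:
p = -5 (p = -4 - 1*1*1 = -4 - 1*1 = -4 - 1 = -5)
(125 + p)*139 = (125 - 5)*139 = 120*139 = 16680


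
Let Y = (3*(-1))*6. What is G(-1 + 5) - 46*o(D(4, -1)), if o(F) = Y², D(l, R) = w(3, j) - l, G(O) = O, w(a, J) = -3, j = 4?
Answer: -14900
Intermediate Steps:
D(l, R) = -3 - l
Y = -18 (Y = -3*6 = -18)
o(F) = 324 (o(F) = (-18)² = 324)
G(-1 + 5) - 46*o(D(4, -1)) = (-1 + 5) - 46*324 = 4 - 14904 = -14900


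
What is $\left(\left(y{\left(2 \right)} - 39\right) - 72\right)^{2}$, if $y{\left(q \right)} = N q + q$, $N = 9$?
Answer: $8281$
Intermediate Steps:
$y{\left(q \right)} = 10 q$ ($y{\left(q \right)} = 9 q + q = 10 q$)
$\left(\left(y{\left(2 \right)} - 39\right) - 72\right)^{2} = \left(\left(10 \cdot 2 - 39\right) - 72\right)^{2} = \left(\left(20 - 39\right) - 72\right)^{2} = \left(-19 - 72\right)^{2} = \left(-91\right)^{2} = 8281$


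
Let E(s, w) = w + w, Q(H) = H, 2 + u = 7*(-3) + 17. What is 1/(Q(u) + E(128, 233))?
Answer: 1/460 ≈ 0.0021739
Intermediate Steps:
u = -6 (u = -2 + (7*(-3) + 17) = -2 + (-21 + 17) = -2 - 4 = -6)
E(s, w) = 2*w
1/(Q(u) + E(128, 233)) = 1/(-6 + 2*233) = 1/(-6 + 466) = 1/460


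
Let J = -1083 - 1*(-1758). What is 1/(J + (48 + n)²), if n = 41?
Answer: 1/8596 ≈ 0.00011633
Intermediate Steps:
J = 675 (J = -1083 + 1758 = 675)
1/(J + (48 + n)²) = 1/(675 + (48 + 41)²) = 1/(675 + 89²) = 1/(675 + 7921) = 1/8596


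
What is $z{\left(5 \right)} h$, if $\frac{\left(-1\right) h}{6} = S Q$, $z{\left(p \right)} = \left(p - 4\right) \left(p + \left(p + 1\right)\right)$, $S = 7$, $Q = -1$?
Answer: $462$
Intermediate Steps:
$z{\left(p \right)} = \left(1 + 2 p\right) \left(-4 + p\right)$ ($z{\left(p \right)} = \left(-4 + p\right) \left(p + \left(1 + p\right)\right) = \left(-4 + p\right) \left(1 + 2 p\right) = \left(1 + 2 p\right) \left(-4 + p\right)$)
$h = 42$ ($h = - 6 \cdot 7 \left(-1\right) = \left(-6\right) \left(-7\right) = 42$)
$z{\left(5 \right)} h = \left(-4 - 35 + 2 \cdot 5^{2}\right) 42 = \left(-4 - 35 + 2 \cdot 25\right) 42 = \left(-4 - 35 + 50\right) 42 = 11 \cdot 42 = 462$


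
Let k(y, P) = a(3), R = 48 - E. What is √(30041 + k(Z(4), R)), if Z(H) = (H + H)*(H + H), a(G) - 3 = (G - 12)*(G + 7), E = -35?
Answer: √29954 ≈ 173.07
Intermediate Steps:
a(G) = 3 + (-12 + G)*(7 + G) (a(G) = 3 + (G - 12)*(G + 7) = 3 + (-12 + G)*(7 + G))
Z(H) = 4*H² (Z(H) = (2*H)*(2*H) = 4*H²)
R = 83 (R = 48 - 1*(-35) = 48 + 35 = 83)
k(y, P) = -87 (k(y, P) = -81 + 3² - 5*3 = -81 + 9 - 15 = -87)
√(30041 + k(Z(4), R)) = √(30041 - 87) = √29954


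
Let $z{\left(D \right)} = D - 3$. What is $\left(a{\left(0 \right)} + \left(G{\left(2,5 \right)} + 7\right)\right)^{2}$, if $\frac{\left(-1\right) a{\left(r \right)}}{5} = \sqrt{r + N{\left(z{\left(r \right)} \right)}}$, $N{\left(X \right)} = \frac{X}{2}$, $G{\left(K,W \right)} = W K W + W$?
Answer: $\frac{7613}{2} - 310 i \sqrt{6} \approx 3806.5 - 759.34 i$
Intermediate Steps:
$G{\left(K,W \right)} = W + K W^{2}$ ($G{\left(K,W \right)} = K W W + W = K W^{2} + W = W + K W^{2}$)
$z{\left(D \right)} = -3 + D$ ($z{\left(D \right)} = D - 3 = -3 + D$)
$N{\left(X \right)} = \frac{X}{2}$ ($N{\left(X \right)} = X \frac{1}{2} = \frac{X}{2}$)
$a{\left(r \right)} = - 5 \sqrt{- \frac{3}{2} + \frac{3 r}{2}}$ ($a{\left(r \right)} = - 5 \sqrt{r + \frac{-3 + r}{2}} = - 5 \sqrt{r + \left(- \frac{3}{2} + \frac{r}{2}\right)} = - 5 \sqrt{- \frac{3}{2} + \frac{3 r}{2}}$)
$\left(a{\left(0 \right)} + \left(G{\left(2,5 \right)} + 7\right)\right)^{2} = \left(- \frac{5 \sqrt{-6 + 6 \cdot 0}}{2} + \left(5 \left(1 + 2 \cdot 5\right) + 7\right)\right)^{2} = \left(- \frac{5 \sqrt{-6 + 0}}{2} + \left(5 \left(1 + 10\right) + 7\right)\right)^{2} = \left(- \frac{5 \sqrt{-6}}{2} + \left(5 \cdot 11 + 7\right)\right)^{2} = \left(- \frac{5 i \sqrt{6}}{2} + \left(55 + 7\right)\right)^{2} = \left(- \frac{5 i \sqrt{6}}{2} + 62\right)^{2} = \left(62 - \frac{5 i \sqrt{6}}{2}\right)^{2}$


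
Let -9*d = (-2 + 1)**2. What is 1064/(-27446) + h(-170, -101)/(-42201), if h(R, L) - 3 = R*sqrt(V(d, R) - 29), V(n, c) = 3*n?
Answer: -7497367/193041441 + 340*I*sqrt(66)/126603 ≈ -0.038838 + 0.021818*I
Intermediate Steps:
d = -1/9 (d = -(-2 + 1)**2/9 = -1/9*(-1)**2 = -1/9*1 = -1/9 ≈ -0.11111)
h(R, L) = 3 + 2*I*R*sqrt(66)/3 (h(R, L) = 3 + R*sqrt(3*(-1/9) - 29) = 3 + R*sqrt(-1/3 - 29) = 3 + R*sqrt(-88/3) = 3 + R*(2*I*sqrt(66)/3) = 3 + 2*I*R*sqrt(66)/3)
1064/(-27446) + h(-170, -101)/(-42201) = 1064/(-27446) + (3 + (2/3)*I*(-170)*sqrt(66))/(-42201) = 1064*(-1/27446) + (3 - 340*I*sqrt(66)/3)*(-1/42201) = -532/13723 + (-1/14067 + 340*I*sqrt(66)/126603) = -7497367/193041441 + 340*I*sqrt(66)/126603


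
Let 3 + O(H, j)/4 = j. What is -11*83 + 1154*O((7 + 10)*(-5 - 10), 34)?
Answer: 142183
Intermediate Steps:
O(H, j) = -12 + 4*j
-11*83 + 1154*O((7 + 10)*(-5 - 10), 34) = -11*83 + 1154*(-12 + 4*34) = -913 + 1154*(-12 + 136) = -913 + 1154*124 = -913 + 143096 = 142183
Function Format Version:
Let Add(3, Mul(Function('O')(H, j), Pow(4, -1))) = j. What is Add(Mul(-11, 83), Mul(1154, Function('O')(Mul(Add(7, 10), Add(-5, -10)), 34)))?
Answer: 142183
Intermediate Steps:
Function('O')(H, j) = Add(-12, Mul(4, j))
Add(Mul(-11, 83), Mul(1154, Function('O')(Mul(Add(7, 10), Add(-5, -10)), 34))) = Add(Mul(-11, 83), Mul(1154, Add(-12, Mul(4, 34)))) = Add(-913, Mul(1154, Add(-12, 136))) = Add(-913, Mul(1154, 124)) = Add(-913, 143096) = 142183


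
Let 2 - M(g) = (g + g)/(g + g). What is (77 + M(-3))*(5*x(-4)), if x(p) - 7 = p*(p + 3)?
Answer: 4290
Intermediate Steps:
x(p) = 7 + p*(3 + p) (x(p) = 7 + p*(p + 3) = 7 + p*(3 + p))
M(g) = 1 (M(g) = 2 - (g + g)/(g + g) = 2 - 2*g/(2*g) = 2 - 2*g*1/(2*g) = 2 - 1*1 = 2 - 1 = 1)
(77 + M(-3))*(5*x(-4)) = (77 + 1)*(5*(7 + (-4)² + 3*(-4))) = 78*(5*(7 + 16 - 12)) = 78*(5*11) = 78*55 = 4290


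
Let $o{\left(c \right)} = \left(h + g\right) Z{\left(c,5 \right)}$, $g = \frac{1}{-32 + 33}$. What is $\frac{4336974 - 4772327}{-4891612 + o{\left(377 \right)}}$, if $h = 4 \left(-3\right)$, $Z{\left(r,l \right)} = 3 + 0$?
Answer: $\frac{435353}{4891645} \approx 0.088999$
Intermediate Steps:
$Z{\left(r,l \right)} = 3$
$h = -12$
$g = 1$ ($g = 1^{-1} = 1$)
$o{\left(c \right)} = -33$ ($o{\left(c \right)} = \left(-12 + 1\right) 3 = \left(-11\right) 3 = -33$)
$\frac{4336974 - 4772327}{-4891612 + o{\left(377 \right)}} = \frac{4336974 - 4772327}{-4891612 - 33} = - \frac{435353}{-4891645} = \left(-435353\right) \left(- \frac{1}{4891645}\right) = \frac{435353}{4891645}$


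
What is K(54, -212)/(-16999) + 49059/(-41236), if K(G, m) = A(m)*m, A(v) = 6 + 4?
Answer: -746533621/700970764 ≈ -1.0650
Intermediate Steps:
A(v) = 10
K(G, m) = 10*m
K(54, -212)/(-16999) + 49059/(-41236) = (10*(-212))/(-16999) + 49059/(-41236) = -2120*(-1/16999) + 49059*(-1/41236) = 2120/16999 - 49059/41236 = -746533621/700970764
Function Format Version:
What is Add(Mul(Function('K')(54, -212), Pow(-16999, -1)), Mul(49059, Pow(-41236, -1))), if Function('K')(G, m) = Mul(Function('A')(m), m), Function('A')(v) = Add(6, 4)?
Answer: Rational(-746533621, 700970764) ≈ -1.0650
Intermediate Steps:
Function('A')(v) = 10
Function('K')(G, m) = Mul(10, m)
Add(Mul(Function('K')(54, -212), Pow(-16999, -1)), Mul(49059, Pow(-41236, -1))) = Add(Mul(Mul(10, -212), Pow(-16999, -1)), Mul(49059, Pow(-41236, -1))) = Add(Mul(-2120, Rational(-1, 16999)), Mul(49059, Rational(-1, 41236))) = Add(Rational(2120, 16999), Rational(-49059, 41236)) = Rational(-746533621, 700970764)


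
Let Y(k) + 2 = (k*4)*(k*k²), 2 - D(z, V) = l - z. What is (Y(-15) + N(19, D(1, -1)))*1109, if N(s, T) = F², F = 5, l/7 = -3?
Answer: 224598007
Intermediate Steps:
l = -21 (l = 7*(-3) = -21)
D(z, V) = 23 + z (D(z, V) = 2 - (-21 - z) = 2 + (21 + z) = 23 + z)
N(s, T) = 25 (N(s, T) = 5² = 25)
Y(k) = -2 + 4*k⁴ (Y(k) = -2 + (k*4)*(k*k²) = -2 + (4*k)*k³ = -2 + 4*k⁴)
(Y(-15) + N(19, D(1, -1)))*1109 = ((-2 + 4*(-15)⁴) + 25)*1109 = ((-2 + 4*50625) + 25)*1109 = ((-2 + 202500) + 25)*1109 = (202498 + 25)*1109 = 202523*1109 = 224598007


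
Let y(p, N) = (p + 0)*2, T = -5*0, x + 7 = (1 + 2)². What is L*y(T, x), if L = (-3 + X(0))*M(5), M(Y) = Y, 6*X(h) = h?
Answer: 0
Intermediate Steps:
x = 2 (x = -7 + (1 + 2)² = -7 + 3² = -7 + 9 = 2)
X(h) = h/6
T = 0
y(p, N) = 2*p (y(p, N) = p*2 = 2*p)
L = -15 (L = (-3 + (⅙)*0)*5 = (-3 + 0)*5 = -3*5 = -15)
L*y(T, x) = -30*0 = -15*0 = 0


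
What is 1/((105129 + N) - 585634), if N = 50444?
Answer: -1/430061 ≈ -2.3253e-6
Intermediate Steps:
1/((105129 + N) - 585634) = 1/((105129 + 50444) - 585634) = 1/(155573 - 585634) = 1/(-430061) = -1/430061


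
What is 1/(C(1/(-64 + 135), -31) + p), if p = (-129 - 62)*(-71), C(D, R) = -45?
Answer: 1/13516 ≈ 7.3986e-5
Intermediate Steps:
p = 13561 (p = -191*(-71) = 13561)
1/(C(1/(-64 + 135), -31) + p) = 1/(-45 + 13561) = 1/13516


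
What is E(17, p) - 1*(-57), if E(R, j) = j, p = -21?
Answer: 36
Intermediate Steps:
E(17, p) - 1*(-57) = -21 - 1*(-57) = -21 + 57 = 36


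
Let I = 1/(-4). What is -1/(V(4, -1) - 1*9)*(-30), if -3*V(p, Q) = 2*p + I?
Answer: -360/139 ≈ -2.5899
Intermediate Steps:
I = -¼ ≈ -0.25000
V(p, Q) = 1/12 - 2*p/3 (V(p, Q) = -(2*p - ¼)/3 = -(-¼ + 2*p)/3 = 1/12 - 2*p/3)
-1/(V(4, -1) - 1*9)*(-30) = -1/((1/12 - ⅔*4) - 1*9)*(-30) = -1/((1/12 - 8/3) - 9)*(-30) = -1/(-31/12 - 9)*(-30) = -1/(-139/12)*(-30) = -1*(-12/139)*(-30) = (12/139)*(-30) = -360/139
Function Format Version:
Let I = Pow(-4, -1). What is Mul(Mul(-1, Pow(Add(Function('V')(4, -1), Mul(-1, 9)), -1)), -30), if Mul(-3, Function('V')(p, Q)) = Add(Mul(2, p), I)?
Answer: Rational(-360, 139) ≈ -2.5899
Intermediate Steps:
I = Rational(-1, 4) ≈ -0.25000
Function('V')(p, Q) = Add(Rational(1, 12), Mul(Rational(-2, 3), p)) (Function('V')(p, Q) = Mul(Rational(-1, 3), Add(Mul(2, p), Rational(-1, 4))) = Mul(Rational(-1, 3), Add(Rational(-1, 4), Mul(2, p))) = Add(Rational(1, 12), Mul(Rational(-2, 3), p)))
Mul(Mul(-1, Pow(Add(Function('V')(4, -1), Mul(-1, 9)), -1)), -30) = Mul(Mul(-1, Pow(Add(Add(Rational(1, 12), Mul(Rational(-2, 3), 4)), Mul(-1, 9)), -1)), -30) = Mul(Mul(-1, Pow(Add(Add(Rational(1, 12), Rational(-8, 3)), -9), -1)), -30) = Mul(Mul(-1, Pow(Add(Rational(-31, 12), -9), -1)), -30) = Mul(Mul(-1, Pow(Rational(-139, 12), -1)), -30) = Mul(Mul(-1, Rational(-12, 139)), -30) = Mul(Rational(12, 139), -30) = Rational(-360, 139)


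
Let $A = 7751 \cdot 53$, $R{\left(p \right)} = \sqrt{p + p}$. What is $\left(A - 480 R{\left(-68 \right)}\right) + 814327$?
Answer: $1225130 - 960 i \sqrt{34} \approx 1.2251 \cdot 10^{6} - 5597.7 i$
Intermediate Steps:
$R{\left(p \right)} = \sqrt{2} \sqrt{p}$ ($R{\left(p \right)} = \sqrt{2 p} = \sqrt{2} \sqrt{p}$)
$A = 410803$
$\left(A - 480 R{\left(-68 \right)}\right) + 814327 = \left(410803 - 480 \sqrt{2} \sqrt{-68}\right) + 814327 = \left(410803 - 480 \sqrt{2} \cdot 2 i \sqrt{17}\right) + 814327 = \left(410803 - 480 \cdot 2 i \sqrt{34}\right) + 814327 = \left(410803 - 960 i \sqrt{34}\right) + 814327 = 1225130 - 960 i \sqrt{34}$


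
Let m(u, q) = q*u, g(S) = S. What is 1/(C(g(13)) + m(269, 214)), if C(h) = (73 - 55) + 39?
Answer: 1/57623 ≈ 1.7354e-5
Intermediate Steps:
C(h) = 57 (C(h) = 18 + 39 = 57)
1/(C(g(13)) + m(269, 214)) = 1/(57 + 214*269) = 1/(57 + 57566) = 1/57623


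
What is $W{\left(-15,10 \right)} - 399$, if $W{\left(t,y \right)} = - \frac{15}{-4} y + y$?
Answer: $- \frac{703}{2} \approx -351.5$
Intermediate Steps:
$W{\left(t,y \right)} = \frac{19 y}{4}$ ($W{\left(t,y \right)} = \left(-15\right) \left(- \frac{1}{4}\right) y + y = \frac{15 y}{4} + y = \frac{19 y}{4}$)
$W{\left(-15,10 \right)} - 399 = \frac{19}{4} \cdot 10 - 399 = \frac{95}{2} - 399 = - \frac{703}{2}$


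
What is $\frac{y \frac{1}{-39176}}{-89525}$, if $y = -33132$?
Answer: $- \frac{8283}{876807850} \approx -9.4468 \cdot 10^{-6}$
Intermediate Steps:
$\frac{y \frac{1}{-39176}}{-89525} = \frac{\left(-33132\right) \frac{1}{-39176}}{-89525} = \left(-33132\right) \left(- \frac{1}{39176}\right) \left(- \frac{1}{89525}\right) = \frac{8283}{9794} \left(- \frac{1}{89525}\right) = - \frac{8283}{876807850}$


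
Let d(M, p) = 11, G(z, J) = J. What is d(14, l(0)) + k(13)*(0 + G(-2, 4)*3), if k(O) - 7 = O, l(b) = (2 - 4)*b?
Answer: 251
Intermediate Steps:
l(b) = -2*b
k(O) = 7 + O
d(14, l(0)) + k(13)*(0 + G(-2, 4)*3) = 11 + (7 + 13)*(0 + 4*3) = 11 + 20*(0 + 12) = 11 + 20*12 = 11 + 240 = 251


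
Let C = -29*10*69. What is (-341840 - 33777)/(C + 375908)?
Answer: -375617/355898 ≈ -1.0554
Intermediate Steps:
C = -20010 (C = -290*69 = -20010)
(-341840 - 33777)/(C + 375908) = (-341840 - 33777)/(-20010 + 375908) = -375617/355898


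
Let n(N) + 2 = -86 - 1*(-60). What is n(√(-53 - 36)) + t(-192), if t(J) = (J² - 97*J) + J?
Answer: 55268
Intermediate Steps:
n(N) = -28 (n(N) = -2 + (-86 - 1*(-60)) = -2 + (-86 + 60) = -2 - 26 = -28)
t(J) = J² - 96*J
n(√(-53 - 36)) + t(-192) = -28 - 192*(-96 - 192) = -28 - 192*(-288) = -28 + 55296 = 55268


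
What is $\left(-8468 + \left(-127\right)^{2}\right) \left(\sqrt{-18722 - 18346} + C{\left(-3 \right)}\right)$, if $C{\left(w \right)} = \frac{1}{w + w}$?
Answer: $- \frac{7661}{6} + 15322 i \sqrt{9267} \approx -1276.8 + 1.475 \cdot 10^{6} i$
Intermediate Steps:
$C{\left(w \right)} = \frac{1}{2 w}$
$\left(-8468 + \left(-127\right)^{2}\right) \left(\sqrt{-18722 - 18346} + C{\left(-3 \right)}\right) = \left(-8468 + \left(-127\right)^{2}\right) \left(\sqrt{-18722 - 18346} + \frac{1}{2 \left(-3\right)}\right) = \left(-8468 + 16129\right) \left(\sqrt{-37068} + \frac{1}{2} \left(- \frac{1}{3}\right)\right) = 7661 \left(2 i \sqrt{9267} - \frac{1}{6}\right) = 7661 \left(- \frac{1}{6} + 2 i \sqrt{9267}\right) = - \frac{7661}{6} + 15322 i \sqrt{9267}$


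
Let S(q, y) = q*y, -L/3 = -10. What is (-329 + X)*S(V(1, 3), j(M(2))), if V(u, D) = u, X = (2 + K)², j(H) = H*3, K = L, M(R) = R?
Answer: 4170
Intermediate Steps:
L = 30 (L = -3*(-10) = 30)
K = 30
j(H) = 3*H
X = 1024 (X = (2 + 30)² = 32² = 1024)
(-329 + X)*S(V(1, 3), j(M(2))) = (-329 + 1024)*(1*(3*2)) = 695*(1*6) = 695*6 = 4170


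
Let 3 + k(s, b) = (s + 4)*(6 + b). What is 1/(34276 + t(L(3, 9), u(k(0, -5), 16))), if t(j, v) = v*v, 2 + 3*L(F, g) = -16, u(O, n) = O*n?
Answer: 1/34532 ≈ 2.8959e-5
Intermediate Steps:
k(s, b) = -3 + (4 + s)*(6 + b) (k(s, b) = -3 + (s + 4)*(6 + b) = -3 + (4 + s)*(6 + b))
L(F, g) = -6 (L(F, g) = -⅔ + (⅓)*(-16) = -⅔ - 16/3 = -6)
t(j, v) = v²
1/(34276 + t(L(3, 9), u(k(0, -5), 16))) = 1/(34276 + ((21 + 4*(-5) + 6*0 - 5*0)*16)²) = 1/(34276 + ((21 - 20 + 0 + 0)*16)²) = 1/(34276 + (1*16)²) = 1/(34276 + 16²) = 1/(34276 + 256) = 1/34532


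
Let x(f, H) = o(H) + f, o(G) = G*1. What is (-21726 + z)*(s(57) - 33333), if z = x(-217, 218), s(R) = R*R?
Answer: 653574900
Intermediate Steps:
s(R) = R**2
o(G) = G
x(f, H) = H + f
z = 1 (z = 218 - 217 = 1)
(-21726 + z)*(s(57) - 33333) = (-21726 + 1)*(57**2 - 33333) = -21725*(3249 - 33333) = -21725*(-30084) = 653574900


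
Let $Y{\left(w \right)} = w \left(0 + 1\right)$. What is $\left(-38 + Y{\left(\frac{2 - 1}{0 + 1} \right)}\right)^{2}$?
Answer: $1369$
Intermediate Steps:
$Y{\left(w \right)} = w$ ($Y{\left(w \right)} = w 1 = w$)
$\left(-38 + Y{\left(\frac{2 - 1}{0 + 1} \right)}\right)^{2} = \left(-38 + \frac{2 - 1}{0 + 1}\right)^{2} = \left(-38 + 1 \cdot 1^{-1}\right)^{2} = \left(-38 + 1 \cdot 1\right)^{2} = \left(-38 + 1\right)^{2} = \left(-37\right)^{2} = 1369$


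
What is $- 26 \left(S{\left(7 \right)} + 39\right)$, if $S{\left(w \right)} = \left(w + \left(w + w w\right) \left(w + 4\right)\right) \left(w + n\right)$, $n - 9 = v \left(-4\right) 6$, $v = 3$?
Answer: $906074$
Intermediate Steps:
$n = -63$ ($n = 9 + 3 \left(-4\right) 6 = 9 - 72 = -63$)
$S{\left(w \right)} = \left(-63 + w\right) \left(w + \left(4 + w\right) \left(w + w^{2}\right)\right)$ ($S{\left(w \right)} = \left(w + \left(w + w w\right) \left(w + 4\right)\right) \left(w - 63\right) = \left(w + \left(w + w^{2}\right) \left(4 + w\right)\right) \left(-63 + w\right) = \left(w + \left(4 + w\right) \left(w + w^{2}\right)\right) \left(-63 + w\right) = \left(-63 + w\right) \left(w + \left(4 + w\right) \left(w + w^{2}\right)\right)$)
$- 26 \left(S{\left(7 \right)} + 39\right) = - 26 \left(7 \left(-315 + 7^{3} - 2170 - 58 \cdot 7^{2}\right) + 39\right) = - 26 \left(7 \left(-315 + 343 - 2170 - 2842\right) + 39\right) = - 26 \left(7 \left(-4984\right) + 39\right) = - 26 \left(-34888 + 39\right) = \left(-26\right) \left(-34849\right) = 906074$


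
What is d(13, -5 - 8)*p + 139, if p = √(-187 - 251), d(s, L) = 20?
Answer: 139 + 20*I*√438 ≈ 139.0 + 418.57*I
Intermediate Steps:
p = I*√438 (p = √(-438) = I*√438 ≈ 20.928*I)
d(13, -5 - 8)*p + 139 = 20*(I*√438) + 139 = 20*I*√438 + 139 = 139 + 20*I*√438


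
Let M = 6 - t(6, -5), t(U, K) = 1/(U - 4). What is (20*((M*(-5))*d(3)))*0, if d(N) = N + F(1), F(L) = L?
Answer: 0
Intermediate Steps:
t(U, K) = 1/(-4 + U)
d(N) = 1 + N (d(N) = N + 1 = 1 + N)
M = 11/2 (M = 6 - 1/(-4 + 6) = 6 - 1/2 = 6 - 1*½ = 6 - ½ = 11/2 ≈ 5.5000)
(20*((M*(-5))*d(3)))*0 = (20*(((11/2)*(-5))*(1 + 3)))*0 = (20*(-55/2*4))*0 = (20*(-110))*0 = -2200*0 = 0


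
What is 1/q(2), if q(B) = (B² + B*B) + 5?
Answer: 1/13 ≈ 0.076923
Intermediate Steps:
q(B) = 5 + 2*B² (q(B) = (B² + B²) + 5 = 2*B² + 5 = 5 + 2*B²)
1/q(2) = 1/(5 + 2*2²) = 1/(5 + 2*4) = 1/(5 + 8) = 1/13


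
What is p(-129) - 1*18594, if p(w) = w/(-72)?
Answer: -446213/24 ≈ -18592.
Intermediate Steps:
p(w) = -w/72 (p(w) = w*(-1/72) = -w/72)
p(-129) - 1*18594 = -1/72*(-129) - 1*18594 = 43/24 - 18594 = -446213/24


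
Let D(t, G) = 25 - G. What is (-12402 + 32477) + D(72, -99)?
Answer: 20199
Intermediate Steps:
(-12402 + 32477) + D(72, -99) = (-12402 + 32477) + (25 - 1*(-99)) = 20075 + (25 + 99) = 20075 + 124 = 20199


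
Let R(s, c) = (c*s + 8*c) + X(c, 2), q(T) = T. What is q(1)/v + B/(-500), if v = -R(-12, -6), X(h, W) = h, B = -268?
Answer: 1081/2250 ≈ 0.48044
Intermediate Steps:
R(s, c) = 9*c + c*s (R(s, c) = (c*s + 8*c) + c = (8*c + c*s) + c = 9*c + c*s)
v = -18 (v = -(-6)*(9 - 12) = -(-6)*(-3) = -1*18 = -18)
q(1)/v + B/(-500) = 1/(-18) - 268/(-500) = 1*(-1/18) - 268*(-1/500) = -1/18 + 67/125 = 1081/2250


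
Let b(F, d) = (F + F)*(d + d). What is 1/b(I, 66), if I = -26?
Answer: -1/6864 ≈ -0.00014569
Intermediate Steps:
b(F, d) = 4*F*d (b(F, d) = (2*F)*(2*d) = 4*F*d)
1/b(I, 66) = 1/(4*(-26)*66) = 1/(-6864) = -1/6864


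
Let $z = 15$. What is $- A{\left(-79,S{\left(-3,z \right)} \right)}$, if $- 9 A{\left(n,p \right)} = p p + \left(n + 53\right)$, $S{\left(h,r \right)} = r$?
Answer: $\frac{199}{9} \approx 22.111$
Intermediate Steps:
$A{\left(n,p \right)} = - \frac{53}{9} - \frac{n}{9} - \frac{p^{2}}{9}$ ($A{\left(n,p \right)} = - \frac{p p + \left(n + 53\right)}{9} = - \frac{p^{2} + \left(53 + n\right)}{9} = - \frac{53 + n + p^{2}}{9} = - \frac{53}{9} - \frac{n}{9} - \frac{p^{2}}{9}$)
$- A{\left(-79,S{\left(-3,z \right)} \right)} = - (- \frac{53}{9} - - \frac{79}{9} - \frac{15^{2}}{9}) = - (- \frac{53}{9} + \frac{79}{9} - 25) = \left(-1\right) \left(- \frac{199}{9}\right) = \frac{199}{9}$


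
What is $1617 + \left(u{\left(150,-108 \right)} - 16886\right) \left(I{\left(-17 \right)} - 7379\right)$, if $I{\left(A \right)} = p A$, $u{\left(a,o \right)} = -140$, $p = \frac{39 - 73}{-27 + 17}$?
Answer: $\frac{633102869}{5} \approx 1.2662 \cdot 10^{8}$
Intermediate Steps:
$p = \frac{17}{5}$ ($p = - \frac{34}{-10} = \left(-34\right) \left(- \frac{1}{10}\right) = \frac{17}{5} \approx 3.4$)
$I{\left(A \right)} = \frac{17 A}{5}$
$1617 + \left(u{\left(150,-108 \right)} - 16886\right) \left(I{\left(-17 \right)} - 7379\right) = 1617 + \left(-140 - 16886\right) \left(\frac{17}{5} \left(-17\right) - 7379\right) = 1617 - 17026 \left(- \frac{289}{5} - 7379\right) = 1617 - - \frac{633094784}{5} = 1617 + \frac{633094784}{5} = \frac{633102869}{5}$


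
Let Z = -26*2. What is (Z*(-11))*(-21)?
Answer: -12012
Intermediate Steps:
Z = -52
(Z*(-11))*(-21) = -52*(-11)*(-21) = 572*(-21) = -12012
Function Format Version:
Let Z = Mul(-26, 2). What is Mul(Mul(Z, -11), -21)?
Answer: -12012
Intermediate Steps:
Z = -52
Mul(Mul(Z, -11), -21) = Mul(Mul(-52, -11), -21) = Mul(572, -21) = -12012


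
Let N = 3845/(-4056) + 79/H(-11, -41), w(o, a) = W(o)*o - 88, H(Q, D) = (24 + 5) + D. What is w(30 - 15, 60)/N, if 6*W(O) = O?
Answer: 204828/30547 ≈ 6.7053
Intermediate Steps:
W(O) = O/6
H(Q, D) = 29 + D
w(o, a) = -88 + o**2/6 (w(o, a) = (o/6)*o - 88 = o**2/6 - 88 = -88 + o**2/6)
N = -30547/4056 (N = 3845/(-4056) + 79/(29 - 41) = 3845*(-1/4056) + 79/(-12) = -3845/4056 + 79*(-1/12) = -3845/4056 - 79/12 = -30547/4056 ≈ -7.5313)
w(30 - 15, 60)/N = (-88 + (30 - 15)**2/6)/(-30547/4056) = (-88 + (1/6)*15**2)*(-4056/30547) = (-88 + (1/6)*225)*(-4056/30547) = (-88 + 75/2)*(-4056/30547) = -101/2*(-4056/30547) = 204828/30547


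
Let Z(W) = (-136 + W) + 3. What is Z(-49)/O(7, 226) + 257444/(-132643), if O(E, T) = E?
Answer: -3706162/132643 ≈ -27.941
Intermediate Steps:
Z(W) = -133 + W
Z(-49)/O(7, 226) + 257444/(-132643) = (-133 - 49)/7 + 257444/(-132643) = -182*1/7 + 257444*(-1/132643) = -26 - 257444/132643 = -3706162/132643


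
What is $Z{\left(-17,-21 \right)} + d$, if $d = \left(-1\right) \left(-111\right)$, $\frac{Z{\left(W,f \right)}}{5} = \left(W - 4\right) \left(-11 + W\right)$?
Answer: $3051$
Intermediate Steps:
$Z{\left(W,f \right)} = 5 \left(-11 + W\right) \left(-4 + W\right)$ ($Z{\left(W,f \right)} = 5 \left(W - 4\right) \left(-11 + W\right) = 5 \left(-4 + W\right) \left(-11 + W\right) = 5 \left(-11 + W\right) \left(-4 + W\right)$)
$d = 111$
$Z{\left(-17,-21 \right)} + d = \left(220 - -1275 + 5 \left(-17\right)^{2}\right) + 111 = \left(220 + 1275 + 5 \cdot 289\right) + 111 = \left(220 + 1275 + 1445\right) + 111 = 2940 + 111 = 3051$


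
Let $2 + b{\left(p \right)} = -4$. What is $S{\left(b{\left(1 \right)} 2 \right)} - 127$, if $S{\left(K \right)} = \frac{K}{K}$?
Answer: $-126$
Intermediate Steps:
$b{\left(p \right)} = -6$ ($b{\left(p \right)} = -2 - 4 = -6$)
$S{\left(K \right)} = 1$
$S{\left(b{\left(1 \right)} 2 \right)} - 127 = 1 - 127 = -126$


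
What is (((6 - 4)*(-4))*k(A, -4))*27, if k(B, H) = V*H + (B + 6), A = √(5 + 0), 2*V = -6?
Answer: -3888 - 216*√5 ≈ -4371.0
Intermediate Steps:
V = -3 (V = (½)*(-6) = -3)
A = √5 ≈ 2.2361
k(B, H) = 6 + B - 3*H (k(B, H) = -3*H + (B + 6) = -3*H + (6 + B) = 6 + B - 3*H)
(((6 - 4)*(-4))*k(A, -4))*27 = (((6 - 4)*(-4))*(6 + √5 - 3*(-4)))*27 = ((2*(-4))*(6 + √5 + 12))*27 = -8*(18 + √5)*27 = (-144 - 8*√5)*27 = -3888 - 216*√5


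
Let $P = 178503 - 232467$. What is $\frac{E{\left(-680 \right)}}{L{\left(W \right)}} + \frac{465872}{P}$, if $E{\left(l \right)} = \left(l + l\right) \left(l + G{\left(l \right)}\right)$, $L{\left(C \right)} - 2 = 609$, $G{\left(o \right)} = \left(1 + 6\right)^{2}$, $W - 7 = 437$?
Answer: $\frac{11506274612}{8243001} \approx 1395.9$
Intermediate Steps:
$W = 444$ ($W = 7 + 437 = 444$)
$G{\left(o \right)} = 49$ ($G{\left(o \right)} = 7^{2} = 49$)
$L{\left(C \right)} = 611$ ($L{\left(C \right)} = 2 + 609 = 611$)
$E{\left(l \right)} = 2 l \left(49 + l\right)$ ($E{\left(l \right)} = \left(l + l\right) \left(l + 49\right) = 2 l \left(49 + l\right)$)
$P = -53964$
$\frac{E{\left(-680 \right)}}{L{\left(W \right)}} + \frac{465872}{P} = \frac{2 \left(-680\right) \left(49 - 680\right)}{611} + \frac{465872}{-53964} = 2 \left(-680\right) \left(-631\right) \frac{1}{611} + 465872 \left(- \frac{1}{53964}\right) = 858160 \cdot \frac{1}{611} - \frac{116468}{13491} = \frac{858160}{611} - \frac{116468}{13491} = \frac{11506274612}{8243001}$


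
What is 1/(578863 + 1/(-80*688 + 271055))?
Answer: 216015/125043090946 ≈ 1.7275e-6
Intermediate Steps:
1/(578863 + 1/(-80*688 + 271055)) = 1/(578863 + 1/(-55040 + 271055)) = 1/(578863 + 1/216015) = 1/(125043090946/216015) = 216015/125043090946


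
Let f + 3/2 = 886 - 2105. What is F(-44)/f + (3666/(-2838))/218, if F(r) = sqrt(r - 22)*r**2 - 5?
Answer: -460311/251701274 - 3872*I*sqrt(66)/2441 ≈ -0.0018288 - 12.887*I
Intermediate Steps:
f = -2441/2 (f = -3/2 + (886 - 2105) = -3/2 - 1219 = -2441/2 ≈ -1220.5)
F(r) = -5 + r**2*sqrt(-22 + r) (F(r) = sqrt(-22 + r)*r**2 - 5 = r**2*sqrt(-22 + r) - 5 = -5 + r**2*sqrt(-22 + r))
F(-44)/f + (3666/(-2838))/218 = (-5 + (-44)**2*sqrt(-22 - 44))/(-2441/2) + (3666/(-2838))/218 = (-5 + 1936*sqrt(-66))*(-2/2441) + (3666*(-1/2838))*(1/218) = (-5 + 1936*(I*sqrt(66)))*(-2/2441) - 611/473*1/218 = (-5 + 1936*I*sqrt(66))*(-2/2441) - 611/103114 = (10/2441 - 3872*I*sqrt(66)/2441) - 611/103114 = -460311/251701274 - 3872*I*sqrt(66)/2441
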